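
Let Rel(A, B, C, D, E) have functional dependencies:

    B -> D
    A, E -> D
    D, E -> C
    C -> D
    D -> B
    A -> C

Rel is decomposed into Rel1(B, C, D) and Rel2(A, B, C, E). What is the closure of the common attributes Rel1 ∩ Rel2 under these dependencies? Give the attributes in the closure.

Rel1 ∩ Rel2 = {B, C}.
B → D applies, adding D
Closure: {B, C, D}.

B, C, D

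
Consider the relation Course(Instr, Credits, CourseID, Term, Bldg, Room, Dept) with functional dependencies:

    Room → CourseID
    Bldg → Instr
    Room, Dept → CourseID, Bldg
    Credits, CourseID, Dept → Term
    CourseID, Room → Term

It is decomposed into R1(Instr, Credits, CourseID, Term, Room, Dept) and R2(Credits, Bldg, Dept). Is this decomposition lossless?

No

Common attributes: R1 ∩ R2 = {Credits, Dept}.
No dependency enlarges {Credits, Dept}, so (Credits, Dept)⁺ = {Credits, Dept}.
The closure contains neither all of R1 = {Instr, Credits, CourseID, Term, Room, Dept} nor all of R2 = {Credits, Bldg, Dept}, so the common attributes are not a superkey of either fragment. The join is lossy.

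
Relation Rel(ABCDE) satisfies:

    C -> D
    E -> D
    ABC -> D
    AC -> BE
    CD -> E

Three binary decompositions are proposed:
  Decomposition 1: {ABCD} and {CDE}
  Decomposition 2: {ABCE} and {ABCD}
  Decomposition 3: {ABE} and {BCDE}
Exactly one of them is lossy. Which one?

Decomposition 3

Decomposition 1: common = {CD}, closure = {CDE} → lossless.
Decomposition 2: common = {ABC}, closure = {ABCDE} → lossless.
Decomposition 3: common = {BE}, closure = {BDE} → lossy.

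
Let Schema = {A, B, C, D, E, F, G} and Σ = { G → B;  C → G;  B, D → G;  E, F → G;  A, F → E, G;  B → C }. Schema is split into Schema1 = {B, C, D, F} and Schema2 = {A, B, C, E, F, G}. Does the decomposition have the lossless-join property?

Common attributes: Schema1 ∩ Schema2 = {B, C, F}.
Closure of {B, C, F}: C → G applies, adding G. So (B, C, F)⁺ = {B, C, F, G}.
The closure contains neither all of Schema1 = {B, C, D, F} nor all of Schema2 = {A, B, C, E, F, G}, so the common attributes are not a superkey of either fragment. The join is lossy.

No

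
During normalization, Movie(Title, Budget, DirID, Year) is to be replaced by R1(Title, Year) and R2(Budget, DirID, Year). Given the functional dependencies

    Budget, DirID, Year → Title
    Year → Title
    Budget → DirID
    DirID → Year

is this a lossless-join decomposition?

Common attributes: R1 ∩ R2 = {Year}.
Closure of {Year}: Year → Title applies, adding Title. So (Year)⁺ = {Title, Year}.
This closure contains every attribute of R1, so R1 ∩ R2 → R1. The join is lossless.

Yes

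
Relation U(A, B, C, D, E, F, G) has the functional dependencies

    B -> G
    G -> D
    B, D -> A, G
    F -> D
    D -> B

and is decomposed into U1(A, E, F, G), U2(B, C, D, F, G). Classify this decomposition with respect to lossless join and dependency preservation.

lossy but dependency-preserving

Lossless test: (F, G)⁺ = {A, B, D, F, G}, which is a superkey of neither fragment — lossy.
Dependency preservation: B, D → A, G is not contained in any single fragment, but the restricted closure of its left-hand side across the fragments still reaches the right-hand side; the remaining FDs each lie inside some fragment. All dependencies are preserved.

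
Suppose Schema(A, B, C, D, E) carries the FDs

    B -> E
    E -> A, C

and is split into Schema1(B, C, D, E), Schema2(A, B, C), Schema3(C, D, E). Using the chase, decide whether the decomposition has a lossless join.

Yes

Chase test. Columns are A, B, C, D, E; row i has aⱼ where attribute j ∈ Schemai, else bᵢⱼ.
Initial tableau (one row per fragment):
  row 1: b11 a2 a3 a4 a5
  row 2: a1 a2 a3 b24 b25
  row 3: b31 b32 a3 a4 a5
Rows 1 and 2 agree on B; apply B→E and equate their E entries.
Rows 1 and 2 agree on E; apply E→A, C and equate their A, C entries.
Rows 1 and 3 agree on E; apply E→A, C and equate their A, C entries.
Row 1 is now all distinguished symbols — the join is lossless.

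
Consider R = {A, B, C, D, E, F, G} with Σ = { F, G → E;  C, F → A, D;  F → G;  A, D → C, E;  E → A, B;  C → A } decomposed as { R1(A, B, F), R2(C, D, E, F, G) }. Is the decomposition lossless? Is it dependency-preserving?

Lossless test: (F)⁺ = {A, B, E, F, G}, which contains all of one fragment — lossless.
Dependency preservation: the restricted closure of {A, D} across the fragments never reaches {C, E}, so A, D → C, E cannot be enforced without a join — not preserved.

lossless but not dependency-preserving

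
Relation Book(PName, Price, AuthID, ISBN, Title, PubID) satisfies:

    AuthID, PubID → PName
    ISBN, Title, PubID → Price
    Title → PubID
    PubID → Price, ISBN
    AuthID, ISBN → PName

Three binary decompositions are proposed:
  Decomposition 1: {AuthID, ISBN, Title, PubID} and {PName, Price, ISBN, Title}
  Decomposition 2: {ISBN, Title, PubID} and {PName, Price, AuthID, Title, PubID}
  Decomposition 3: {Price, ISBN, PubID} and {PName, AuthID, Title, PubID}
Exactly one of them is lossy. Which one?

Decomposition 1

Decomposition 1: common = {ISBN, Title}, closure = {Price, ISBN, Title, PubID} → lossy.
Decomposition 2: common = {Title, PubID}, closure = {Price, ISBN, Title, PubID} → lossless.
Decomposition 3: common = {PubID}, closure = {Price, ISBN, PubID} → lossless.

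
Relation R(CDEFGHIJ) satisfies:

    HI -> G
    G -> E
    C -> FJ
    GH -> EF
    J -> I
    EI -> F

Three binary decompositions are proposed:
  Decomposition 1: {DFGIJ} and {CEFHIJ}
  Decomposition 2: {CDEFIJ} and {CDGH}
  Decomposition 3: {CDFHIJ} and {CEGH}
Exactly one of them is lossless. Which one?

Decomposition 1: common = {FIJ}, closure = {FIJ} → lossy.
Decomposition 2: common = {CD}, closure = {CDFIJ} → lossy.
Decomposition 3: common = {CH}, closure = {CEFGHIJ} → lossless.

Decomposition 3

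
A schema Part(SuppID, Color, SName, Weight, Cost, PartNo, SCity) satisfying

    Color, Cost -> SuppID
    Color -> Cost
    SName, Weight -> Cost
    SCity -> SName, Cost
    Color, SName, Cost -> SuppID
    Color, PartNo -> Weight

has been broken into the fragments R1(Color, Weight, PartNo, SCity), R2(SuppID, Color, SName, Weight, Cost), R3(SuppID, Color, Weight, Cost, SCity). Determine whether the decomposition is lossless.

No

Chase test. Columns are SuppID, Color, SName, Weight, Cost, PartNo, SCity; row i has aⱼ where attribute j ∈ Ri, else bᵢⱼ.
Initial tableau (one row per fragment):
  row 1: b11 a2 b13 a4 b15 a6 a7
  row 2: a1 a2 a3 a4 a5 b26 b27
  row 3: a1 a2 b33 a4 a5 b36 a7
Rows 1 and 2 agree on Color; apply Color→Cost and equate their Cost entries.
Rows 1 and 3 agree on SCity; apply SCity→SName, Cost and equate their SName, Cost entries.
Rows 1 and 3 agree on Color, SName, Cost; apply Color, SName, Cost→SuppID and equate their SuppID entries.
No row becomes fully distinguished — the join is lossy.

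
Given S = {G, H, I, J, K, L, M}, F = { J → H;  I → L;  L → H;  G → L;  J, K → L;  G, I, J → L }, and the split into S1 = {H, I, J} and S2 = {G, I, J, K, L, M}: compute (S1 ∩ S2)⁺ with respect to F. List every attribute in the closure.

S1 ∩ S2 = {I, J}.
J → H applies, adding H
I → L applies, adding L
Closure: {H, I, J, L}.

H, I, J, L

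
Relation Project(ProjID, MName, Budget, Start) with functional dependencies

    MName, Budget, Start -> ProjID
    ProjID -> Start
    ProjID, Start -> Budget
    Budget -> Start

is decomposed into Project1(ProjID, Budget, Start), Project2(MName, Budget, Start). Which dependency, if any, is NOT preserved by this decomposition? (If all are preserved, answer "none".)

MName, Budget, Start -> ProjID

Check MName, Budget, Start → ProjID: no single fragment contains all of {ProjID, MName, Budget, Start}, and the restricted closure of {MName, Budget, Start} across the fragments never reaches {ProjID}.
ProjID → Start is preserved.
ProjID, Start → Budget is preserved.
Budget → Start is preserved.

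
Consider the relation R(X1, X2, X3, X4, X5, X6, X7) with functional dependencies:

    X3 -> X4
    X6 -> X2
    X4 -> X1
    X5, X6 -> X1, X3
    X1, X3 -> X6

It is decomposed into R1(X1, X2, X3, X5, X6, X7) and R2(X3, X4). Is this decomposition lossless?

Yes

Common attributes: R1 ∩ R2 = {X3}.
Closure of {X3}: X3 → X4 applies, adding X4; X4 → X1 applies, adding X1; X1, X3 → X6 applies, adding X6; X6 → X2 applies, adding X2. So (X3)⁺ = {X1, X2, X3, X4, X6}.
This closure contains every attribute of R2, so R1 ∩ R2 → R2. The join is lossless.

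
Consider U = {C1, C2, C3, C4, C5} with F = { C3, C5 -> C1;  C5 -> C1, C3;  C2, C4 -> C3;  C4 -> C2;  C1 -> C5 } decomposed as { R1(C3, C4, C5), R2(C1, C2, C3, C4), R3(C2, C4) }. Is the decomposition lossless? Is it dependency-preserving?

lossy and not dependency-preserving

Lossless test (chase): Rows 2 and 3 agree on C2, C4; apply C2, C4→C3 and equate their C3 entries. Rows 1 and 2 agree on C4; apply C4→C2 and equate their C2 entries. No row becomes fully distinguished — the join is lossy.
Dependency preservation: the restricted closure of {C3, C5} across the fragments never reaches {C1}, so C3, C5 → C1 cannot be enforced without a join — not preserved.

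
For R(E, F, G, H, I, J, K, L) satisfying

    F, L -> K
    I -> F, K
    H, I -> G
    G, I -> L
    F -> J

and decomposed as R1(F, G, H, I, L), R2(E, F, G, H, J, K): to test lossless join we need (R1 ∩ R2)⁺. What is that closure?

F, G, H, J

R1 ∩ R2 = {F, G, H}.
F → J applies, adding J
Closure: {F, G, H, J}.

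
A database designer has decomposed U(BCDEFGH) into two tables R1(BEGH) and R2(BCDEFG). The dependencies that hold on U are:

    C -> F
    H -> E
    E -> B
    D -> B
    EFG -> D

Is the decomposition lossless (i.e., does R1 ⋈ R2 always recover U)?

No

Common attributes: R1 ∩ R2 = {BEG}.
No dependency enlarges {BEG}, so (BEG)⁺ = {BEG}.
The closure contains neither all of R1 = {BEGH} nor all of R2 = {BCDEFG}, so the common attributes are not a superkey of either fragment. The join is lossy.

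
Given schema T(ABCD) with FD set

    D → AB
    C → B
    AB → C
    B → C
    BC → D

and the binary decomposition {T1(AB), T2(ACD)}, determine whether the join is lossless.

No

Common attributes: T1 ∩ T2 = {A}.
No dependency enlarges {A}, so (A)⁺ = {A}.
The closure contains neither all of T1 = {AB} nor all of T2 = {ACD}, so the common attributes are not a superkey of either fragment. The join is lossy.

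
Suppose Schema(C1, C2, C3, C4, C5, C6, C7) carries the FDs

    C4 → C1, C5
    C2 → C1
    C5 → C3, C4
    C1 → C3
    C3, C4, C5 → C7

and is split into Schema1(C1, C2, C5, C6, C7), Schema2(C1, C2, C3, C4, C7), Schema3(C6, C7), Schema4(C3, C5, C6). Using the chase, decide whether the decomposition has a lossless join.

Chase test. Columns are C1, C2, C3, C4, C5, C6, C7; row i has aⱼ where attribute j ∈ Schemai, else bᵢⱼ.
Initial tableau (one row per fragment):
  row 1: a1 a2 b13 b14 a5 a6 a7
  row 2: a1 a2 a3 a4 b25 b26 a7
  row 3: b31 b32 b33 b34 b35 a6 a7
  row 4: b41 b42 a3 b44 a5 a6 b47
Rows 1 and 4 agree on C5; apply C5→C3, C4 and equate their C3, C4 entries.
Rows 1 and 4 agree on C3, C4, C5; apply C3, C4, C5→C7 and equate their C7 entries.
Rows 1 and 4 agree on C4; apply C4→C1, C5 and equate their C1, C5 entries.
No row becomes fully distinguished — the join is lossy.

No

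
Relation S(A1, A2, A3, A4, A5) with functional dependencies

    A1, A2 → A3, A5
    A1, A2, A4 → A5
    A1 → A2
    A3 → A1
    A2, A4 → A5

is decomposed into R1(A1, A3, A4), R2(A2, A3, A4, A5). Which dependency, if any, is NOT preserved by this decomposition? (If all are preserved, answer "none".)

none

A1, A2 → A3, A5: restricted closure across fragments reaches A3, A5.
A1, A2, A4 → A5: restricted closure across fragments reaches A5.
A1 → A2: restricted closure across fragments reaches A2.
A3 → A1 lies within R1.
A2, A4 → A5 lies within R2.
Every dependency is enforceable on the fragments, so the decomposition is dependency-preserving.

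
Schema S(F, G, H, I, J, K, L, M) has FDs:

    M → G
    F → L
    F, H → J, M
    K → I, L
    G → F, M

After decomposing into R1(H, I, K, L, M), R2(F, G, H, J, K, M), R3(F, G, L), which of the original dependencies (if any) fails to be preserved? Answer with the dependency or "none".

none

M → G lies within R2.
F → L lies within R3.
F, H → J, M lies within R2.
K → I, L lies within R1.
G → F, M lies within R2.
Every dependency is enforceable on the fragments, so the decomposition is dependency-preserving.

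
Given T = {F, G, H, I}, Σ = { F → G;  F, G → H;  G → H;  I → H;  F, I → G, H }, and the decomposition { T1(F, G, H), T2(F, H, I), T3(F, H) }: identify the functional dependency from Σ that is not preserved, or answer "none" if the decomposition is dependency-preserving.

F → G lies within T1.
F, G → H lies within T1.
G → H lies within T1.
I → H lies within T2.
F, I → G, H: restricted closure across fragments reaches G, H.
Every dependency is enforceable on the fragments, so the decomposition is dependency-preserving.

none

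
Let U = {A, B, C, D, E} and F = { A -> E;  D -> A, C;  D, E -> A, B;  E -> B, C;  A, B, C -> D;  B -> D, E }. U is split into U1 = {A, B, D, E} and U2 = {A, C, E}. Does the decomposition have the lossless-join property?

Common attributes: U1 ∩ U2 = {A, E}.
Closure of {A, E}: E → B, C applies, adding B, C; A, B, C → D applies, adding D. So (A, E)⁺ = {A, B, C, D, E}.
This closure contains every attribute of U1, so U1 ∩ U2 → U1. The join is lossless.

Yes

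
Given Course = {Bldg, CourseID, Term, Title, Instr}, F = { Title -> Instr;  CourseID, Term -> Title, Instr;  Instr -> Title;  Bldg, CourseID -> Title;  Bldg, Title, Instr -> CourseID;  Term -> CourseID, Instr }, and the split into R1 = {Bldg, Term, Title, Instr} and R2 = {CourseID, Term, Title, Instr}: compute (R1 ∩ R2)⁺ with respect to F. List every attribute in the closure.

R1 ∩ R2 = {Term, Title, Instr}.
Term → CourseID, Instr applies, adding CourseID
Closure: {CourseID, Term, Title, Instr}.

CourseID, Term, Title, Instr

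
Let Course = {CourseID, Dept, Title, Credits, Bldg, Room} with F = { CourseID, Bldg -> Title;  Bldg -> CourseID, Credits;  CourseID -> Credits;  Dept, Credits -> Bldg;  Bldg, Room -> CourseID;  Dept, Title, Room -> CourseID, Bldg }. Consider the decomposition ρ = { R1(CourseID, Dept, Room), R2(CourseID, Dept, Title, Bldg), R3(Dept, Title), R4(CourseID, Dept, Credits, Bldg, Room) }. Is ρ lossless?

Yes

Chase test. Columns are CourseID, Dept, Title, Credits, Bldg, Room; row i has aⱼ where attribute j ∈ Ri, else bᵢⱼ.
Initial tableau (one row per fragment):
  row 1: a1 a2 b13 b14 b15 a6
  row 2: a1 a2 a3 b24 a5 b26
  row 3: b31 a2 a3 b34 b35 b36
  row 4: a1 a2 b43 a4 a5 a6
Rows 2 and 4 agree on CourseID, Bldg; apply CourseID, Bldg→Title and equate their Title entries.
Rows 2 and 4 agree on Bldg; apply Bldg→CourseID, Credits and equate their CourseID, Credits entries.
Rows 1 and 2 agree on CourseID; apply CourseID→Credits and equate their Credits entries.
Rows 1 and 2 agree on Dept, Credits; apply Dept, Credits→Bldg and equate their Bldg entries.
Rows 1 and 2 agree on CourseID, Bldg; apply CourseID, Bldg→Title and equate their Title entries.
Row 1 is now all distinguished symbols — the join is lossless.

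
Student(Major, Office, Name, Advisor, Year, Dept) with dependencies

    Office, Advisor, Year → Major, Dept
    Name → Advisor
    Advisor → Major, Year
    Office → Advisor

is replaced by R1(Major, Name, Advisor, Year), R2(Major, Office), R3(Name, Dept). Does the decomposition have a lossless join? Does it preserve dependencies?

Lossless test (chase): Rows 1 and 3 agree on Name; apply Name→Advisor and equate their Advisor entries. Rows 1 and 3 agree on Advisor; apply Advisor→Major, Year and equate their Major, Year entries. No row becomes fully distinguished — the join is lossy.
Dependency preservation: the restricted closure of {Office, Advisor, Year} across the fragments never reaches {Major, Dept}, so Office, Advisor, Year → Major, Dept cannot be enforced without a join — not preserved.

lossy and not dependency-preserving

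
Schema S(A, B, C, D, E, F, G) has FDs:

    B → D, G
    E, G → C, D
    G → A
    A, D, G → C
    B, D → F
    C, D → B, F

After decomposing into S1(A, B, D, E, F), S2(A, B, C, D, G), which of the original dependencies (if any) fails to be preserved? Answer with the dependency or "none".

E, G → C, D

Check E, G → C, D: no single fragment contains all of {C, D, E, G}, and the restricted closure of {E, G} across the fragments never reaches {C, D}.
B → D, G is preserved.
G → A is preserved.
A, D, G → C is preserved.
B, D → F is preserved.
C, D → B, F is preserved.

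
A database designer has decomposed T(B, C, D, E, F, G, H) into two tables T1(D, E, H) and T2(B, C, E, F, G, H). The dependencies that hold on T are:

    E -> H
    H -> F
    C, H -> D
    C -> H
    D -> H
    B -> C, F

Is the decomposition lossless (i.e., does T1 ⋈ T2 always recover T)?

No

Common attributes: T1 ∩ T2 = {E, H}.
Closure of {E, H}: H → F applies, adding F. So (E, H)⁺ = {E, F, H}.
The closure contains neither all of T1 = {D, E, H} nor all of T2 = {B, C, E, F, G, H}, so the common attributes are not a superkey of either fragment. The join is lossy.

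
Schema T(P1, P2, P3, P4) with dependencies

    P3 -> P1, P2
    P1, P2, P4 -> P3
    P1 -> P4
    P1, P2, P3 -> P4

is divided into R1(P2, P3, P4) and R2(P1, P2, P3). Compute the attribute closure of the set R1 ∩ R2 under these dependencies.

R1 ∩ R2 = {P2, P3}.
P3 → P1, P2 applies, adding P1
P1 → P4 applies, adding P4
Closure: {P1, P2, P3, P4}.

P1, P2, P3, P4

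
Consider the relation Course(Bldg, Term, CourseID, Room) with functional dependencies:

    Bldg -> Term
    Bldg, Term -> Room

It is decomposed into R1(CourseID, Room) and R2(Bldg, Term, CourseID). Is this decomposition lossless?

No

Common attributes: R1 ∩ R2 = {CourseID}.
No dependency enlarges {CourseID}, so (CourseID)⁺ = {CourseID}.
The closure contains neither all of R1 = {CourseID, Room} nor all of R2 = {Bldg, Term, CourseID}, so the common attributes are not a superkey of either fragment. The join is lossy.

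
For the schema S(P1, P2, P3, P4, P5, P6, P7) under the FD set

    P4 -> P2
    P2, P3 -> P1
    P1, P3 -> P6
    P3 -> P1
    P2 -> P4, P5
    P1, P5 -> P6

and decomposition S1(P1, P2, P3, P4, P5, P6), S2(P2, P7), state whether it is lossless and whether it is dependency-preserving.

lossy but dependency-preserving

Lossless test: (P2)⁺ = {P2, P4, P5}, which is a superkey of neither fragment — lossy.
Dependency preservation: every FD's attributes lie within a single fragment, so each can be enforced locally — preserved.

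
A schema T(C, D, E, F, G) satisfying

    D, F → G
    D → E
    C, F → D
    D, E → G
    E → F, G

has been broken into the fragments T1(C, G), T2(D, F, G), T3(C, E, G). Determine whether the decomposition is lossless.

Chase test. Columns are C, D, E, F, G; row i has aⱼ where attribute j ∈ Ti, else bᵢⱼ.
Initial tableau (one row per fragment):
  row 1: a1 b12 b13 b14 a5
  row 2: b21 a2 b23 a4 a5
  row 3: a1 b32 a3 b34 a5
No row becomes fully distinguished — the join is lossy.

No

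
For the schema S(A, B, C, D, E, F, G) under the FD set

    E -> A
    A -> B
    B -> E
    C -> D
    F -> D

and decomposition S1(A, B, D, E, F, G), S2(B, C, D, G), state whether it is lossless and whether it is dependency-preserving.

lossy but dependency-preserving

Lossless test: (B, D, G)⁺ = {A, B, D, E, G}, which is a superkey of neither fragment — lossy.
Dependency preservation: every FD's attributes lie within a single fragment, so each can be enforced locally — preserved.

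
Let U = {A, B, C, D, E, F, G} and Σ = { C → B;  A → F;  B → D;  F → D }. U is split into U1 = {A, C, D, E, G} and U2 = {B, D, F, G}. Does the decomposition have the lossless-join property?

Common attributes: U1 ∩ U2 = {D, G}.
No dependency enlarges {D, G}, so (D, G)⁺ = {D, G}.
The closure contains neither all of U1 = {A, C, D, E, G} nor all of U2 = {B, D, F, G}, so the common attributes are not a superkey of either fragment. The join is lossy.

No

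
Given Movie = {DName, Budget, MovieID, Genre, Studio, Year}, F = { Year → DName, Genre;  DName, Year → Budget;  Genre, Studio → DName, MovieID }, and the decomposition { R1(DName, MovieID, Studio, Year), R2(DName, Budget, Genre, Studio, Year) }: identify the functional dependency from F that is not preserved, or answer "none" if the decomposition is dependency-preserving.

Check Genre, Studio → DName, MovieID: no single fragment contains all of {DName, MovieID, Genre, Studio}, and the restricted closure of {Genre, Studio} across the fragments never reaches {DName, MovieID}.
Year → DName, Genre is preserved.
DName, Year → Budget is preserved.

Genre, Studio → DName, MovieID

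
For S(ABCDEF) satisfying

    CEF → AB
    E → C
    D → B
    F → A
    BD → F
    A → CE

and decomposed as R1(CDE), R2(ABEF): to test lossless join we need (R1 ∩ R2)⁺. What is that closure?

CE

R1 ∩ R2 = {E}.
E → C applies, adding C
Closure: {CE}.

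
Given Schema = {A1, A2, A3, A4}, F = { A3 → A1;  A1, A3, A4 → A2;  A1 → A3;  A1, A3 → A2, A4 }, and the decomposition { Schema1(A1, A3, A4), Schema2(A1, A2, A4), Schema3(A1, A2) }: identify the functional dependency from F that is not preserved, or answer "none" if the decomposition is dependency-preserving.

none

A3 → A1 lies within Schema1.
A1, A3, A4 → A2: restricted closure across fragments reaches A2.
A1 → A3 lies within Schema1.
A1, A3 → A2, A4: restricted closure across fragments reaches A2, A4.
Every dependency is enforceable on the fragments, so the decomposition is dependency-preserving.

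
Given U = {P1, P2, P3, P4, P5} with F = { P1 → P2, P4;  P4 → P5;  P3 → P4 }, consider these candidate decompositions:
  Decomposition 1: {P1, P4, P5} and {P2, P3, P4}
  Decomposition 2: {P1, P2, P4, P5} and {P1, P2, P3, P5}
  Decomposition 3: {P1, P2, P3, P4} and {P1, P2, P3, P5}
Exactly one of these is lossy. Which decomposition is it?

Decomposition 1: common = {P4}, closure = {P4, P5} → lossy.
Decomposition 2: common = {P1, P2, P5}, closure = {P1, P2, P4, P5} → lossless.
Decomposition 3: common = {P1, P2, P3}, closure = {P1, P2, P3, P4, P5} → lossless.

Decomposition 1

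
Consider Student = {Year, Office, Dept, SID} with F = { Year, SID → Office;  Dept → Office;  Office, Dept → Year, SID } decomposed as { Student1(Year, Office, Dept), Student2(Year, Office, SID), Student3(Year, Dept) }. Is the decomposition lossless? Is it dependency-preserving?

lossy and not dependency-preserving

Lossless test (chase): Rows 1 and 3 agree on Dept; apply Dept→Office and equate their Office entries. Rows 1 and 3 agree on Office, Dept; apply Office, Dept→Year, SID and equate their Year, SID entries. No row becomes fully distinguished — the join is lossy.
Dependency preservation: the restricted closure of {Office, Dept} across the fragments never reaches {Year, SID}, so Office, Dept → Year, SID cannot be enforced without a join — not preserved.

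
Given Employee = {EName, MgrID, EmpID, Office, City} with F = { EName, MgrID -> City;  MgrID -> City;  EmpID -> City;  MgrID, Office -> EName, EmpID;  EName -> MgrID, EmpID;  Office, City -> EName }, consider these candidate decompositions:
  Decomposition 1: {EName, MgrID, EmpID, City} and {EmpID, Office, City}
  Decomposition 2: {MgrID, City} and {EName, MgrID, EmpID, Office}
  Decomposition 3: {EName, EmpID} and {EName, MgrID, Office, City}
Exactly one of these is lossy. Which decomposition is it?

Decomposition 1

Decomposition 1: common = {EmpID, City}, closure = {EmpID, City} → lossy.
Decomposition 2: common = {MgrID}, closure = {MgrID, City} → lossless.
Decomposition 3: common = {EName}, closure = {EName, MgrID, EmpID, City} → lossless.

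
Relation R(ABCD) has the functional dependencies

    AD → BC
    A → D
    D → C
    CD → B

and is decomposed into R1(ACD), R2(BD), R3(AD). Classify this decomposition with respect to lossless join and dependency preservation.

Lossless test (chase): Rows 1 and 3 agree on AD; apply AD→BC and equate their BC entries. Rows 1 and 2 agree on D; apply D→C and equate their C entries. Rows 1 and 2 agree on CD; apply CD→B and equate their B entries. Row 1 is now all distinguished symbols — the join is lossless.
Dependency preservation: AD → BC; CD → B are not contained in any single fragment, but the restricted closure of each left-hand side across the fragments still reaches the right-hand side; the remaining FDs each lie inside some fragment. All dependencies are preserved.

lossless and dependency-preserving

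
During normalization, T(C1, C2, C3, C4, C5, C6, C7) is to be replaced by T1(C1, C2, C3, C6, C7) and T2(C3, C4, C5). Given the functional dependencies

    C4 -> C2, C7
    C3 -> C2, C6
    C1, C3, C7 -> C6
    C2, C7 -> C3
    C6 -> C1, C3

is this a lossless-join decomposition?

Common attributes: T1 ∩ T2 = {C3}.
Closure of {C3}: C3 → C2, C6 applies, adding C2, C6; C6 → C1, C3 applies, adding C1. So (C3)⁺ = {C1, C2, C3, C6}.
The closure contains neither all of T1 = {C1, C2, C3, C6, C7} nor all of T2 = {C3, C4, C5}, so the common attributes are not a superkey of either fragment. The join is lossy.

No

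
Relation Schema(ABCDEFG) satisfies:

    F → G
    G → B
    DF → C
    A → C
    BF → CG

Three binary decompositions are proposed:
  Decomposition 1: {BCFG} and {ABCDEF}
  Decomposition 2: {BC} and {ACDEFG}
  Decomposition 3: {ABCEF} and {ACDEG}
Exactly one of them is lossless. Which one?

Decomposition 1: common = {BCF}, closure = {BCFG} → lossless.
Decomposition 2: common = {C}, closure = {C} → lossy.
Decomposition 3: common = {ACE}, closure = {ACE} → lossy.

Decomposition 1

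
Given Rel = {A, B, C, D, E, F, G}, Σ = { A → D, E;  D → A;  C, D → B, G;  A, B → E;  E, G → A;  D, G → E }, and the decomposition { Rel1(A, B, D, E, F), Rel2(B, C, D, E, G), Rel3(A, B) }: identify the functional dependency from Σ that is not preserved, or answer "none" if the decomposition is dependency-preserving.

A → D, E lies within Rel1.
D → A lies within Rel1.
C, D → B, G lies within Rel2.
A, B → E lies within Rel1.
E, G → A: restricted closure across fragments reaches A.
D, G → E lies within Rel2.
Every dependency is enforceable on the fragments, so the decomposition is dependency-preserving.

none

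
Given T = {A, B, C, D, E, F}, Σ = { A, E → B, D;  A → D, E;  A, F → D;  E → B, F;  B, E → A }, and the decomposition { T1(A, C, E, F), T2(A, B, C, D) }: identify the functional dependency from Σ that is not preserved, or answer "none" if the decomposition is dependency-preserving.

A, E → B, D: restricted closure across fragments reaches B, D.
A → D, E: restricted closure across fragments reaches D, E.
A, F → D: restricted closure across fragments reaches D.
E → B, F: restricted closure across fragments reaches B, F.
B, E → A: restricted closure across fragments reaches A.
Every dependency is enforceable on the fragments, so the decomposition is dependency-preserving.

none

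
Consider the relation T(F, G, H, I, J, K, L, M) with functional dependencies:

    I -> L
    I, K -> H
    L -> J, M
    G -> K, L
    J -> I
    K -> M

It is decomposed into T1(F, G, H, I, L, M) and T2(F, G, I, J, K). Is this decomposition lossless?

Common attributes: T1 ∩ T2 = {F, G, I}.
Closure of {F, G, I}: I → L applies, adding L; L → J, M applies, adding J, M; G → K, L applies, adding K; I, K → H applies, adding H. So (F, G, I)⁺ = {F, G, H, I, J, K, L, M}.
This closure contains every attribute of T1, so T1 ∩ T2 → T1. The join is lossless.

Yes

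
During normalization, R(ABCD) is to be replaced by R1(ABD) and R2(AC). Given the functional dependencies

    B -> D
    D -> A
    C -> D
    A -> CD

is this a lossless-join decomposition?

Common attributes: R1 ∩ R2 = {A}.
Closure of {A}: A → CD applies, adding CD. So (A)⁺ = {ACD}.
This closure contains every attribute of R2, so R1 ∩ R2 → R2. The join is lossless.

Yes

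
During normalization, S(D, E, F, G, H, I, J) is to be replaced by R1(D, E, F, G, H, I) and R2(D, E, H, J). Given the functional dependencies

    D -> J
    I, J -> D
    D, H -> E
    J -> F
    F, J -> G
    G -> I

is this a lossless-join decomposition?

Common attributes: R1 ∩ R2 = {D, E, H}.
Closure of {D, E, H}: D → J applies, adding J; J → F applies, adding F; F, J → G applies, adding G; G → I applies, adding I. So (D, E, H)⁺ = {D, E, F, G, H, I, J}.
This closure contains every attribute of R1, so R1 ∩ R2 → R1. The join is lossless.

Yes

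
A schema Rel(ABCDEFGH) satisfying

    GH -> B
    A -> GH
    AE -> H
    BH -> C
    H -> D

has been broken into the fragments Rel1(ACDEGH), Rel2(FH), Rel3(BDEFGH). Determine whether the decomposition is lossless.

No

Chase test. Columns are ABCDEFGH; row i has aⱼ where attribute j ∈ Reli, else bᵢⱼ.
Initial tableau (one row per fragment):
  row 1: a1 b12 a3 a4 a5 b16 a7 a8
  row 2: b21 b22 b23 b24 b25 a6 b27 a8
  row 3: b31 a2 b33 a4 a5 a6 a7 a8
Rows 1 and 3 agree on GH; apply GH→B and equate their B entries.
Rows 1 and 3 agree on BH; apply BH→C and equate their C entries.
Rows 1 and 2 agree on H; apply H→D and equate their D entries.
No row becomes fully distinguished — the join is lossy.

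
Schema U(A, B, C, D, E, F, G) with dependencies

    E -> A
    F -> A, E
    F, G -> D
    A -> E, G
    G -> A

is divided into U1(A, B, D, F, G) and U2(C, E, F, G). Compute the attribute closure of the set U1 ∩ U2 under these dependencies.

U1 ∩ U2 = {F, G}.
F → A, E applies, adding A, E
F, G → D applies, adding D
Closure: {A, D, E, F, G}.

A, D, E, F, G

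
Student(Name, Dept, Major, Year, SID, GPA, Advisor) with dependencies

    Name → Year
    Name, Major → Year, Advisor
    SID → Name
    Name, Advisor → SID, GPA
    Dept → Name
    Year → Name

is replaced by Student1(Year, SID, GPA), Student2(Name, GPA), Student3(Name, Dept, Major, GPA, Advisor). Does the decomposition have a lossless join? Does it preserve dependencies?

lossy and not dependency-preserving

Lossless test (chase): Rows 2 and 3 agree on Name; apply Name→Year and equate their Year entries. No row becomes fully distinguished — the join is lossy.
Dependency preservation: the restricted closure of {Name} across the fragments never reaches {Year}, so Name → Year cannot be enforced without a join — not preserved.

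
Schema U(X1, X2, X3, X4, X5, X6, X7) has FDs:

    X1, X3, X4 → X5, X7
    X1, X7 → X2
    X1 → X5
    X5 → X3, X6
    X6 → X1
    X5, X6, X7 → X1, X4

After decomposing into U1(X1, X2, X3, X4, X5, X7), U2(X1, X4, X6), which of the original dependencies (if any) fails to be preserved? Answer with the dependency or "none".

none

X1, X3, X4 → X5, X7 lies within U1.
X1, X7 → X2 lies within U1.
X1 → X5 lies within U1.
X5 → X3, X6: restricted closure across fragments reaches X3, X6.
X6 → X1 lies within U2.
X5, X6, X7 → X1, X4: restricted closure across fragments reaches X1, X4.
Every dependency is enforceable on the fragments, so the decomposition is dependency-preserving.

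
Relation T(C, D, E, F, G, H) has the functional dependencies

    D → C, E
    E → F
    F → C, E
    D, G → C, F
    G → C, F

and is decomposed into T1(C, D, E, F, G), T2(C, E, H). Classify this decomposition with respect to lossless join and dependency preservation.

Lossless test: (C, E)⁺ = {C, E, F}, which is a superkey of neither fragment — lossy.
Dependency preservation: every FD's attributes lie within a single fragment, so each can be enforced locally — preserved.

lossy but dependency-preserving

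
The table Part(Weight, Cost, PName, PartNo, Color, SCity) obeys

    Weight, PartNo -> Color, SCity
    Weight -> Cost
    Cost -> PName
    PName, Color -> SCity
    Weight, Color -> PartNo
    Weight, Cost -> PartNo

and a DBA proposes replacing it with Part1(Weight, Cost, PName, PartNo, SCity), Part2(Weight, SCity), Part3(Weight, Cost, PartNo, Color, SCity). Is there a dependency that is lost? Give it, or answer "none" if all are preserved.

Check PName, Color → SCity: no single fragment contains all of {PName, Color, SCity}, and the restricted closure of {PName, Color} across the fragments never reaches {SCity}.
Weight, PartNo → Color, SCity is preserved.
Weight → Cost is preserved.
Cost → PName is preserved.
Weight, Color → PartNo is preserved.
Weight, Cost → PartNo is preserved.

PName, Color -> SCity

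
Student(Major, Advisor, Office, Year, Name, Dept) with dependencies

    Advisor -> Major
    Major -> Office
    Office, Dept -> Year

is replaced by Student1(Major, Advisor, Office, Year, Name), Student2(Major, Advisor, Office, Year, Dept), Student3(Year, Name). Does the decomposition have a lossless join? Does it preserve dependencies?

lossy but dependency-preserving

Lossless test (chase): applying each FD to every pair of rows produces no changes in the tableau, so no row becomes fully distinguished — the join is lossy.
Dependency preservation: every FD's attributes lie within a single fragment, so each can be enforced locally — preserved.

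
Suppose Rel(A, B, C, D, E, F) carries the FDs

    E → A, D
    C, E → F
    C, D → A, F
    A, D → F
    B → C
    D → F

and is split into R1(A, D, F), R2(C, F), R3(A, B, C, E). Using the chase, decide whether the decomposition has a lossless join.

No

Chase test. Columns are A, B, C, D, E, F; row i has aⱼ where attribute j ∈ Ri, else bᵢⱼ.
Initial tableau (one row per fragment):
  row 1: a1 b12 b13 a4 b15 a6
  row 2: b21 b22 a3 b24 b25 a6
  row 3: a1 a2 a3 b34 a5 b36
No row becomes fully distinguished — the join is lossy.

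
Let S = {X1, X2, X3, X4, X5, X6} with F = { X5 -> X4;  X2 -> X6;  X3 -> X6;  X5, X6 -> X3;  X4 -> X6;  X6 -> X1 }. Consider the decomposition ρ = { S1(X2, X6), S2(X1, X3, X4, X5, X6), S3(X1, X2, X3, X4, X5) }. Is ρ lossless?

Chase test. Columns are X1, X2, X3, X4, X5, X6; row i has aⱼ where attribute j ∈ Si, else bᵢⱼ.
Initial tableau (one row per fragment):
  row 1: b11 a2 b13 b14 b15 a6
  row 2: a1 b22 a3 a4 a5 a6
  row 3: a1 a2 a3 a4 a5 b36
Rows 1 and 3 agree on X2; apply X2→X6 and equate their X6 entries.
Rows 1 and 2 agree on X6; apply X6→X1 and equate their X1 entries.
Row 3 is now all distinguished symbols — the join is lossless.

Yes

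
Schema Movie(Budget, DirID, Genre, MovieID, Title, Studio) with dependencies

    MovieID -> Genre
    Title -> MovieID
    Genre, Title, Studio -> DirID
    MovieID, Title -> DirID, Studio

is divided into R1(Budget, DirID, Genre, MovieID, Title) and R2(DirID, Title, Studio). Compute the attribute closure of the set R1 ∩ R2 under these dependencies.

R1 ∩ R2 = {DirID, Title}.
Title → MovieID applies, adding MovieID
MovieID, Title → DirID, Studio applies, adding Studio
MovieID → Genre applies, adding Genre
Closure: {DirID, Genre, MovieID, Title, Studio}.

DirID, Genre, MovieID, Title, Studio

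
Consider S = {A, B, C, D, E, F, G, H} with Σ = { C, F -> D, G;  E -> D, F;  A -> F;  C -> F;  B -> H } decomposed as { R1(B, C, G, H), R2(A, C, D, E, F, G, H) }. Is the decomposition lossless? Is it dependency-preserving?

lossy but dependency-preserving

Lossless test: (C, G, H)⁺ = {C, D, F, G, H}, which is a superkey of neither fragment — lossy.
Dependency preservation: every FD's attributes lie within a single fragment, so each can be enforced locally — preserved.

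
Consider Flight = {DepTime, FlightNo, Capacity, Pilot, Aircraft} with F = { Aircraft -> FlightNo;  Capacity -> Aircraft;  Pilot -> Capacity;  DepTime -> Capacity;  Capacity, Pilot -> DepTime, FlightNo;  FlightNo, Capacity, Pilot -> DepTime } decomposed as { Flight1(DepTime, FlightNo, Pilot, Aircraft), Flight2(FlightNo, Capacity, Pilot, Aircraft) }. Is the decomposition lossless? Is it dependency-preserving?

lossless but not dependency-preserving

Lossless test: (FlightNo, Pilot, Aircraft)⁺ = {DepTime, FlightNo, Capacity, Pilot, Aircraft}, which contains all of one fragment — lossless.
Dependency preservation: the restricted closure of {DepTime} across the fragments never reaches {Capacity}, so DepTime → Capacity cannot be enforced without a join — not preserved.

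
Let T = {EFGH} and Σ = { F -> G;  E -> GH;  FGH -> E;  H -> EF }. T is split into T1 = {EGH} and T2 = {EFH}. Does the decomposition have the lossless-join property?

Yes

Common attributes: T1 ∩ T2 = {EH}.
Closure of {EH}: E → GH applies, adding G; H → EF applies, adding F. So (EH)⁺ = {EFGH}.
This closure contains every attribute of T1, so T1 ∩ T2 → T1. The join is lossless.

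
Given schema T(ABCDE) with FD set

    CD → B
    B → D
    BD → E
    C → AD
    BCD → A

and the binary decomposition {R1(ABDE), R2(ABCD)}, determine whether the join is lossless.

Common attributes: R1 ∩ R2 = {ABD}.
Closure of {ABD}: BD → E applies, adding E. So (ABD)⁺ = {ABDE}.
This closure contains every attribute of R1, so R1 ∩ R2 → R1. The join is lossless.

Yes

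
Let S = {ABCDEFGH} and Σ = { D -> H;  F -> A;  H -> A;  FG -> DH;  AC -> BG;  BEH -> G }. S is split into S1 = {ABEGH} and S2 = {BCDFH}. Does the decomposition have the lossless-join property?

Common attributes: S1 ∩ S2 = {BH}.
Closure of {BH}: H → A applies, adding A. So (BH)⁺ = {ABH}.
The closure contains neither all of S1 = {ABEGH} nor all of S2 = {BCDFH}, so the common attributes are not a superkey of either fragment. The join is lossy.

No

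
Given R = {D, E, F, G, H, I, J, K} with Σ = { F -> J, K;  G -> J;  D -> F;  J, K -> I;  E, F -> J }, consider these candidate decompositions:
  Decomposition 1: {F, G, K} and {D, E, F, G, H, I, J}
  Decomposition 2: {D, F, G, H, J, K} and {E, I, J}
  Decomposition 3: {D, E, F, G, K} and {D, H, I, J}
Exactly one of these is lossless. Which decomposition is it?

Decomposition 1

Decomposition 1: common = {F, G}, closure = {F, G, I, J, K} → lossless.
Decomposition 2: common = {J}, closure = {J} → lossy.
Decomposition 3: common = {D}, closure = {D, F, I, J, K} → lossy.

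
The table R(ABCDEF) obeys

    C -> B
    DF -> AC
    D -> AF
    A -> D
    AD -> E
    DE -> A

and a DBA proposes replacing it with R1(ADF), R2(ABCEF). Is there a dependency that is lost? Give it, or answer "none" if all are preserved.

C → B lies within R2.
DF → AC: restricted closure across fragments reaches AC.
D → AF lies within R1.
A → D lies within R1.
AD → E: restricted closure across fragments reaches E.
DE → A: restricted closure across fragments reaches A.
Every dependency is enforceable on the fragments, so the decomposition is dependency-preserving.

none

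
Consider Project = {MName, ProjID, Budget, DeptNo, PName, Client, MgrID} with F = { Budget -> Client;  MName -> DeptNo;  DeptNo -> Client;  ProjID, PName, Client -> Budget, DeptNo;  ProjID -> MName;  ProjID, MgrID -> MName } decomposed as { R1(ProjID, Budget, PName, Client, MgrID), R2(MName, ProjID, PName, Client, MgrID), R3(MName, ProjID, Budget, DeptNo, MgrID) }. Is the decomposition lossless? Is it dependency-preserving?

lossless but not dependency-preserving

Lossless test (chase): Rows 1 and 3 agree on Budget; apply Budget→Client and equate their Client entries. Rows 2 and 3 agree on MName; apply MName→DeptNo and equate their DeptNo entries. Rows 1 and 2 agree on ProjID, PName, Client; apply ProjID, PName, Client→Budget, DeptNo and equate their Budget, DeptNo entries. Rows 1 and 2 agree on ProjID; apply ProjID→MName and equate their MName entries. Row 1 is now all distinguished symbols — the join is lossless.
Dependency preservation: the restricted closure of {DeptNo} across the fragments never reaches {Client}, so DeptNo → Client cannot be enforced without a join — not preserved.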